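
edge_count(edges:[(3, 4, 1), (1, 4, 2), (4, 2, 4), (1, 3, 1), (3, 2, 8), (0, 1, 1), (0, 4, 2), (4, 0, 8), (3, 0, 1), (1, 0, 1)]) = 10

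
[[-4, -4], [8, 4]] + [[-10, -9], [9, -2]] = [[-14, -13], [17, 2]]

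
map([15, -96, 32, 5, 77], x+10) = 15+10=25, -96+10=-86, 32+10=42, 5+10=15, 77+10=87
= [25, -86, 42, 15, 87]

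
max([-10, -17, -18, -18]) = -10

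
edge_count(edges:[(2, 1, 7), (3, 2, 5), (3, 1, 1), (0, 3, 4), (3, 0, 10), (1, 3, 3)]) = 6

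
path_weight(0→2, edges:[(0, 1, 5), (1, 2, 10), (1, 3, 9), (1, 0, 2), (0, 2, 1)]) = 1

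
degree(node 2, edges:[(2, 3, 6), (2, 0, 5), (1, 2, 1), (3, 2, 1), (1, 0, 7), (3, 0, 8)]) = 4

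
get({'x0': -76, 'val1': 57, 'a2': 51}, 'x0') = -76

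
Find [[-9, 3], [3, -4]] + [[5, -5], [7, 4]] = [[-4, -2], [10, 0]]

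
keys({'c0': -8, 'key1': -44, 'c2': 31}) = ['c0', 'key1', 'c2']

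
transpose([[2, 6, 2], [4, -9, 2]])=[[2, 4], [6, -9], [2, 2]]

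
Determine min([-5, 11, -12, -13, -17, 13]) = -17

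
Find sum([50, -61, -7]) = -18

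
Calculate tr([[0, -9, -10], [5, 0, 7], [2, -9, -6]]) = diagonal: 0 + 0 + (-6)
= -6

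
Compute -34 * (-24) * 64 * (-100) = -5222400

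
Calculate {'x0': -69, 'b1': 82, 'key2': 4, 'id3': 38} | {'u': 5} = {'x0': -69, 'b1': 82, 'key2': 4, 'id3': 38, 'u': 5}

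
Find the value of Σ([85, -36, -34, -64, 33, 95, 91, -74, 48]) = 85 + (-36) + (-34) + (-64) + 33 + 95 + 91 + (-74) + 48
= 144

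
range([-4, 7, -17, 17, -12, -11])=34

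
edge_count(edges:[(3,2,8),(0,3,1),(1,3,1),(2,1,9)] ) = 4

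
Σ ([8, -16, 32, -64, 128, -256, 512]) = 344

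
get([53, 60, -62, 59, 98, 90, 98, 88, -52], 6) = 98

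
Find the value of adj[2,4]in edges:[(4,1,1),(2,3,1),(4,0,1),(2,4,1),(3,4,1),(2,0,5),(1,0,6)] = 1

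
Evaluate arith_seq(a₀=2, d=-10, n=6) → [2, -8, -18, -28, -38, -48]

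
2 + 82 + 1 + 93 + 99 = 277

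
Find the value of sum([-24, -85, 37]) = (-24) + (-85) + 37
= -72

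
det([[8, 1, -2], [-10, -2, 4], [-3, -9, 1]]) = 102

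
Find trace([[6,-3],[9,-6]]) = diagonal: 6 + (-6)
= 0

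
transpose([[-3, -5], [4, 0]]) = [[-3, 4], [-5, 0]]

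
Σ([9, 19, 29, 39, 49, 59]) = 9 + 19 + 29 + 39 + 49 + 59
= 204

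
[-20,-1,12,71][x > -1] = keep x where x > -1: -20✗, -1✗, 12✓, 71✓
= [12, 71]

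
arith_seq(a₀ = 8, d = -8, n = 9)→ [8, 0, -8, -16, -24, -32, -40, -48, -56]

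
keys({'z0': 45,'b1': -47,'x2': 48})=['z0', 'b1', 'x2']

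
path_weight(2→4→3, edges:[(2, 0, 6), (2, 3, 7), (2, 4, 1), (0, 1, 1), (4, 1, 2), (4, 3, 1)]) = 2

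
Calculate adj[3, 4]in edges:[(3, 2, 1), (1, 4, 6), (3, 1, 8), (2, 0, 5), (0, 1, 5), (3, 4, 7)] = 7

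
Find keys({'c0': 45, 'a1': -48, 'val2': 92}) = ['c0', 'a1', 'val2']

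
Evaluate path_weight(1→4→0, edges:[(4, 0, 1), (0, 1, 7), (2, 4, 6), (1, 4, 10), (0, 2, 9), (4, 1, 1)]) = 11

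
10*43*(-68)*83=-2426920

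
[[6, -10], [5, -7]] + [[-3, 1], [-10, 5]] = [[3, -9], [-5, -2]]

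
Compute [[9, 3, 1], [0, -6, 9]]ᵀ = [[9, 0], [3, -6], [1, 9]]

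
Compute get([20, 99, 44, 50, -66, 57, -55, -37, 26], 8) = 26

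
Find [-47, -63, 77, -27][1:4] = [-63, 77, -27]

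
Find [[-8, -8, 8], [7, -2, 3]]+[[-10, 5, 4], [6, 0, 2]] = [[-18, -3, 12], [13, -2, 5]]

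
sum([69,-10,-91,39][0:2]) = 59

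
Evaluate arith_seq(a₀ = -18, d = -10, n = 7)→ [-18, -28, -38, -48, -58, -68, -78]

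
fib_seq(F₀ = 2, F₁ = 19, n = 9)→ [2, 19, 21, 40, 61, 101, 162, 263, 425]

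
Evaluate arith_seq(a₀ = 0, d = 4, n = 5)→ a_0 = 0 + 0*4 = 0
a_1 = 0 + 1*4 = 4
a_2 = 0 + 2*4 = 8
...
= [0, 4, 8, 12, 16]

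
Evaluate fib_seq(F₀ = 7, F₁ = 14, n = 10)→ F_2 = F_1 + F_0 = 21
F_3 = F_2 + F_1 = 35
F_4 = F_3 + F_2 = 56
...
= [7, 14, 21, 35, 56, 91, 147, 238, 385, 623]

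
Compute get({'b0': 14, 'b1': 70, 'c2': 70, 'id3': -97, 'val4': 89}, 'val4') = 89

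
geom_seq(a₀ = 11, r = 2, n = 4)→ [11, 22, 44, 88]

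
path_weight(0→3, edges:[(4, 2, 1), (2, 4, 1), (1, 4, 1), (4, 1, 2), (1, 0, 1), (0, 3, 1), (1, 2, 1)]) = 1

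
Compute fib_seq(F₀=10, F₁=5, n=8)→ [10, 5, 15, 20, 35, 55, 90, 145]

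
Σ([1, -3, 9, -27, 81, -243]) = 1 + -3 + 9 + -27 + 81 + -243
= -182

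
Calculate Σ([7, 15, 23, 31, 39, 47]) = 7 + 15 + 23 + 31 + 39 + 47
= 162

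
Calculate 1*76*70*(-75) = -399000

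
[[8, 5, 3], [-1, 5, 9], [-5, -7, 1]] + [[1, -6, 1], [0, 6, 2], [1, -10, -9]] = [[9, -1, 4], [-1, 11, 11], [-4, -17, -8]]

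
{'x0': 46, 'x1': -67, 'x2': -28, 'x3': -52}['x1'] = -67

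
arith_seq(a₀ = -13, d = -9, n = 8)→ a_0 = -13 + 0*-9 = -13
a_1 = -13 + 1*-9 = -22
a_2 = -13 + 2*-9 = -31
...
= [-13, -22, -31, -40, -49, -58, -67, -76]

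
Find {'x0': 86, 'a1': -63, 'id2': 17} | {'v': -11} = {'x0': 86, 'a1': -63, 'id2': 17, 'v': -11}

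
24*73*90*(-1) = -157680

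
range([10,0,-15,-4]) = 25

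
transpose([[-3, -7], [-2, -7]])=[[-3, -2], [-7, -7]]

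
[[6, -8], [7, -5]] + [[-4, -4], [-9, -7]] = [[2, -12], [-2, -12]]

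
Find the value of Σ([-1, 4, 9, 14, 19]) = (-1) + 4 + 9 + 14 + 19
= 45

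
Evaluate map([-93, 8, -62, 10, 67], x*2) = -93*2=-186, 8*2=16, -62*2=-124, 10*2=20, 67*2=134
= [-186, 16, -124, 20, 134]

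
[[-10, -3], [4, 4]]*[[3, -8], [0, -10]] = [[-30, 110], [12, -72]]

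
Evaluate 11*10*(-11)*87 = -105270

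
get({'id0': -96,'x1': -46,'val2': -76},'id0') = -96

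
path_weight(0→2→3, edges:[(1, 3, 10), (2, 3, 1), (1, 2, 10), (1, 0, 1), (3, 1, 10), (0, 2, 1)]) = 2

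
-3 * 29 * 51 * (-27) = 119799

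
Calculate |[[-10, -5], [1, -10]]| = (-10)*(-10) - (-5)*(1)
= 105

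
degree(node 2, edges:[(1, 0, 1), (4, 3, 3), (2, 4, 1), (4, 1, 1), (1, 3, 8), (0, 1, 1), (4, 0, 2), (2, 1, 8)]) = incident: (2,4), (2,1)
= 2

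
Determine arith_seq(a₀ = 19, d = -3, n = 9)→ a_0 = 19 + 0*-3 = 19
a_1 = 19 + 1*-3 = 16
a_2 = 19 + 2*-3 = 13
...
= [19, 16, 13, 10, 7, 4, 1, -2, -5]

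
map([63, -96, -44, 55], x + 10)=[73, -86, -34, 65]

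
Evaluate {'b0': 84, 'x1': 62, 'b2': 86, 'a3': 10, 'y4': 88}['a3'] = 10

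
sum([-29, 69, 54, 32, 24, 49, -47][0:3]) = 94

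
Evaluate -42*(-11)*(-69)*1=-31878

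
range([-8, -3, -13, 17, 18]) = 31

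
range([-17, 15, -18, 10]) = 33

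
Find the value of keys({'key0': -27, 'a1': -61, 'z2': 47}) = ['key0', 'a1', 'z2']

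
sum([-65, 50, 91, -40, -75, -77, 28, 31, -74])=-131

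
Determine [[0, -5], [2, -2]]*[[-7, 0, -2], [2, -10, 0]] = [[-10, 50, 0], [-18, 20, -4]]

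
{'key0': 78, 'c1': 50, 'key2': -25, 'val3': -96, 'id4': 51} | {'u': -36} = {'key0': 78, 'c1': 50, 'key2': -25, 'val3': -96, 'id4': 51, 'u': -36}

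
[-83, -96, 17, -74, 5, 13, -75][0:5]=[-83, -96, 17, -74, 5]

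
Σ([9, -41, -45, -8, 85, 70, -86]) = 9 + (-41) + (-45) + (-8) + 85 + 70 + (-86)
= -16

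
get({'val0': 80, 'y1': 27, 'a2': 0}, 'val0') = 80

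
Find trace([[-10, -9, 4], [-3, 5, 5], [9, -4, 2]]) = -3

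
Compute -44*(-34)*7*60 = 628320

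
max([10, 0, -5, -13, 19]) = 19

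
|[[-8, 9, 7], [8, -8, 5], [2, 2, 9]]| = (1)*(-8)*det([[-8, 5], [2, 9]]) + (-1)*(9)*det([[8, 5], [2, 9]]) + (1)*(7)*det([[8, -8], [2, 2]])
= 656 + -558 + 224
= 322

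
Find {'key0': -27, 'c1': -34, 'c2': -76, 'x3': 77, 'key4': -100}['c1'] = -34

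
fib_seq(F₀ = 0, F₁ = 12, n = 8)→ [0, 12, 12, 24, 36, 60, 96, 156]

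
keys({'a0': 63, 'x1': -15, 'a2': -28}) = ['a0', 'x1', 'a2']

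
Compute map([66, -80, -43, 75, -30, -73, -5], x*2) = [132, -160, -86, 150, -60, -146, -10]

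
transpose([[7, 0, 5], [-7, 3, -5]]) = [[7, -7], [0, 3], [5, -5]]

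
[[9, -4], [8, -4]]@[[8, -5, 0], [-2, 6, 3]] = [[80, -69, -12], [72, -64, -12]]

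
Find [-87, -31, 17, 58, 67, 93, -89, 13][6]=-89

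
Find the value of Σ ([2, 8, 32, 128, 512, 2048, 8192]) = 2 + 8 + 32 + 128 + 512 + 2048 + 8192
= 10922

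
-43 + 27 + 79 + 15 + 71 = 149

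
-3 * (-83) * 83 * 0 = 0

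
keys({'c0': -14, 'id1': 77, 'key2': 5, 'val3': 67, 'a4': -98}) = ['c0', 'id1', 'key2', 'val3', 'a4']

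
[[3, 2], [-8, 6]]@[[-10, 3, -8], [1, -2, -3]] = [[-28, 5, -30], [86, -36, 46]]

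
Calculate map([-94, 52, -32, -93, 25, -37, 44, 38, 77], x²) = (-94)²=8836, (52)²=2704, (-32)²=1024, (-93)²=8649, (25)²=625, (-37)²=1369, (44)²=1936, (38)²=1444, (77)²=5929
= [8836, 2704, 1024, 8649, 625, 1369, 1936, 1444, 5929]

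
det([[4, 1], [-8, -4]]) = (4)*(-4) - (1)*(-8)
= -8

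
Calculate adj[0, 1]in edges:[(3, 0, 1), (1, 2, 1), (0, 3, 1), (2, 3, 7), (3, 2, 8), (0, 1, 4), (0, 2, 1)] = 4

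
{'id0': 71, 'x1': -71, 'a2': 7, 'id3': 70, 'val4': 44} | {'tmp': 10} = {'id0': 71, 'x1': -71, 'a2': 7, 'id3': 70, 'val4': 44, 'tmp': 10}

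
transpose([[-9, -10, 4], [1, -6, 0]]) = [[-9, 1], [-10, -6], [4, 0]]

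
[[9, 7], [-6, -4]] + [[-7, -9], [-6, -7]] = [[2, -2], [-12, -11]]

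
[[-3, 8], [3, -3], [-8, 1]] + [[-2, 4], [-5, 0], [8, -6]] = [[-5, 12], [-2, -3], [0, -5]]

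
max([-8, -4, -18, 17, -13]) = 17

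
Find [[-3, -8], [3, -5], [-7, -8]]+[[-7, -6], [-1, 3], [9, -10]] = [[-10, -14], [2, -2], [2, -18]]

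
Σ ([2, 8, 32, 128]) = 170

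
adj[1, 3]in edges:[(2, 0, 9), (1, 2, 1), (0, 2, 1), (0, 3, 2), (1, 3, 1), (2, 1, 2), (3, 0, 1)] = 1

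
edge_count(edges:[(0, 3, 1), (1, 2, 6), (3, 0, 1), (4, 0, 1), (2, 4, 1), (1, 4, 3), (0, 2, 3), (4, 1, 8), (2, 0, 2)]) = 9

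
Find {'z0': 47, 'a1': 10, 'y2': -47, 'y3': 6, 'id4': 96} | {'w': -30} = {'z0': 47, 'a1': 10, 'y2': -47, 'y3': 6, 'id4': 96, 'w': -30}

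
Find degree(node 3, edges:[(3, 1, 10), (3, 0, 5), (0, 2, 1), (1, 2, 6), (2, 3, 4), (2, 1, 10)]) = incident: (3,1), (3,0), (2,3)
= 3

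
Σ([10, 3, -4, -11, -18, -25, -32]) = -77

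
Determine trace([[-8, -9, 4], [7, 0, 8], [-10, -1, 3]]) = -5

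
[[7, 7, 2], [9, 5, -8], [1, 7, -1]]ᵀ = [[7, 9, 1], [7, 5, 7], [2, -8, -1]]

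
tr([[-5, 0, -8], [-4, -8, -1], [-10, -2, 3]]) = -10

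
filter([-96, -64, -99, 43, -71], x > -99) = [-96, -64, 43, -71]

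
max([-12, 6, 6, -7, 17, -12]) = 17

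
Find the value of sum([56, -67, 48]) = 56 + (-67) + 48
= 37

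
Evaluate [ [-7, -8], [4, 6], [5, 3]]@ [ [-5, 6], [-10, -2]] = C[0][0] = (-7)*(-5) + (-8)*(-10) = 115
C[0][1] = (-7)*(6) + (-8)*(-2) = -26
C[1][0] = (4)*(-5) + (6)*(-10) = -80
C[1][1] = (4)*(6) + (6)*(-2) = 12
C[2][0] = (5)*(-5) + (3)*(-10) = -55
C[2][1] = (5)*(6) + (3)*(-2) = 24
= [[115, -26], [-80, 12], [-55, 24]]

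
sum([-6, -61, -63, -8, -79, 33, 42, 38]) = (-6) + (-61) + (-63) + (-8) + (-79) + 33 + 42 + 38
= -104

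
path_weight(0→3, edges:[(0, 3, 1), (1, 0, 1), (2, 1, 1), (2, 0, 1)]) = 1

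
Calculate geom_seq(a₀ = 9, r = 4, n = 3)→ [9, 36, 144]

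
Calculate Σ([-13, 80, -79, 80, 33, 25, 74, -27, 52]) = 225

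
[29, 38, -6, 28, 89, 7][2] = -6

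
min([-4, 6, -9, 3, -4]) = -9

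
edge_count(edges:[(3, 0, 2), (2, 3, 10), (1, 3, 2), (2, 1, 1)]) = 4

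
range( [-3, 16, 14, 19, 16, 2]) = 22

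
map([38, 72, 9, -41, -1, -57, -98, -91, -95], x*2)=38*2=76, 72*2=144, 9*2=18, -41*2=-82, -1*2=-2, -57*2=-114, -98*2=-196, -91*2=-182, -95*2=-190
= [76, 144, 18, -82, -2, -114, -196, -182, -190]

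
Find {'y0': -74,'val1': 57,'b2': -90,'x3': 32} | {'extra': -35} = {'y0': -74, 'val1': 57, 'b2': -90, 'x3': 32, 'extra': -35}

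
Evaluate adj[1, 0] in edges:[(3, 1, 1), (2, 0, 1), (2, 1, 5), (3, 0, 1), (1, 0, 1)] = 1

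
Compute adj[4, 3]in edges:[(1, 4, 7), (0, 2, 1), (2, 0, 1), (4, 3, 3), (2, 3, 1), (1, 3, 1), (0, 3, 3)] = 3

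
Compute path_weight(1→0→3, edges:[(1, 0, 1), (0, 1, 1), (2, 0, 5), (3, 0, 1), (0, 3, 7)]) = 8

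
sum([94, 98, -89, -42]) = 61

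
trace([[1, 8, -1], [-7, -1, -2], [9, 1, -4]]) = diagonal: 1 + (-1) + (-4)
= -4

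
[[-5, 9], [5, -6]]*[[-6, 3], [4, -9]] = [[66, -96], [-54, 69]]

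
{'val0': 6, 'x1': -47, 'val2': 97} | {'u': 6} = {'val0': 6, 'x1': -47, 'val2': 97, 'u': 6}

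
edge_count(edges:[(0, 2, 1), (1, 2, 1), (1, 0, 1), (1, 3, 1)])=4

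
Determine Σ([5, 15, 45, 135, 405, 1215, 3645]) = 5 + 15 + 45 + 135 + 405 + 1215 + 3645
= 5465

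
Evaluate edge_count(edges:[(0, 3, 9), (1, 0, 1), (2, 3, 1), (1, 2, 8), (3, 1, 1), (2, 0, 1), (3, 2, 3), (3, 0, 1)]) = 8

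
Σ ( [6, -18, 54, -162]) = 6 + -18 + 54 + -162
= -120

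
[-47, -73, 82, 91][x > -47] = [82, 91]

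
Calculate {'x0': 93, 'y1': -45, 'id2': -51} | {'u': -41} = {'x0': 93, 'y1': -45, 'id2': -51, 'u': -41}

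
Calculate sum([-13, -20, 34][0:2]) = slice → [-13, -20]
(-13) + (-20)
= -33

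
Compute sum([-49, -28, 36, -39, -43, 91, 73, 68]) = (-49) + (-28) + 36 + (-39) + (-43) + 91 + 73 + 68
= 109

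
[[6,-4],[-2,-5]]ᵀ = [[6, -2], [-4, -5]]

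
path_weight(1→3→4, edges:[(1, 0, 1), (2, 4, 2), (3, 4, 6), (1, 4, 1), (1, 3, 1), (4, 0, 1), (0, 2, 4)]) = 7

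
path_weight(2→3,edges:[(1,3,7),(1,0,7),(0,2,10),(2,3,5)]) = w(2→3)=5
= 5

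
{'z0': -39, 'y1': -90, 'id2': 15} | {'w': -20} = {'z0': -39, 'y1': -90, 'id2': 15, 'w': -20}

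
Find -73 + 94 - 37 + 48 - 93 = -61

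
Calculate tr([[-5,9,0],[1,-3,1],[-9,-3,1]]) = diagonal: (-5) + (-3) + 1
= -7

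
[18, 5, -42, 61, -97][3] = 61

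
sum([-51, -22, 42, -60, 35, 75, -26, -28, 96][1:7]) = slice → [-22, 42, -60, 35, 75, -26]
(-22) + 42 + (-60) + 35 + 75 + (-26)
= 44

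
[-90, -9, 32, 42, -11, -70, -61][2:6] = [32, 42, -11, -70]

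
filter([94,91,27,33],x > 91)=keep x where x > 91: 94✓, 91✗, 27✗, 33✗
= [94]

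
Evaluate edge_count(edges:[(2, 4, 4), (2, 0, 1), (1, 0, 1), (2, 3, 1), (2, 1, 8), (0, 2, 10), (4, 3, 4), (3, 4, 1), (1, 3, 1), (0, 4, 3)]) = 10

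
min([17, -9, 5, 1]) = -9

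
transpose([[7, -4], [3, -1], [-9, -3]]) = [[7, 3, -9], [-4, -1, -3]]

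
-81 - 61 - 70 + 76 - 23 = -159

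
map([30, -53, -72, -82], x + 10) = 30+10=40, -53+10=-43, -72+10=-62, -82+10=-72
= [40, -43, -62, -72]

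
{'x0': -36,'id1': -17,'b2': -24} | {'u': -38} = {'x0': -36, 'id1': -17, 'b2': -24, 'u': -38}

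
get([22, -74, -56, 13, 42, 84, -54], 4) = 42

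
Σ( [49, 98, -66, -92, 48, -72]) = 49 + 98 + (-66) + (-92) + 48 + (-72)
= -35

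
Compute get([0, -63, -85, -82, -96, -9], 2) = -85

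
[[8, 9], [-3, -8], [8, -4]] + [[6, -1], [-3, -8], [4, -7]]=[[14, 8], [-6, -16], [12, -11]]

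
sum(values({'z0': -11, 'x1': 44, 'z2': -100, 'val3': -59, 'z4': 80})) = (-11) + 44 + (-100) + (-59) + 80
= -46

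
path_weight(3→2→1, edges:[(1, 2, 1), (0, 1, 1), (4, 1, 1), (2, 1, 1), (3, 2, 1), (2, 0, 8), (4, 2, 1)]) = 2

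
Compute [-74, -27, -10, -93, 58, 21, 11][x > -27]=[-10, 58, 21, 11]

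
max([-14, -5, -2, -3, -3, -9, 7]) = 7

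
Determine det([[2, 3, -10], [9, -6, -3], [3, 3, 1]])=(1)*(2)*det([[-6, -3], [3, 1]]) + (-1)*(3)*det([[9, -3], [3, 1]]) + (1)*(-10)*det([[9, -6], [3, 3]])
= 6 + -54 + -450
= -498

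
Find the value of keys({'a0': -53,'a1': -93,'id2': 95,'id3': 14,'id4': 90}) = ['a0', 'a1', 'id2', 'id3', 'id4']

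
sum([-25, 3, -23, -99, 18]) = (-25) + 3 + (-23) + (-99) + 18
= -126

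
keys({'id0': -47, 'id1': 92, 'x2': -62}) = ['id0', 'id1', 'x2']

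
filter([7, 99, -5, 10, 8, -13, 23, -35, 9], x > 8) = [99, 10, 23, 9]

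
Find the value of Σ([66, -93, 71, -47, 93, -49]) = 41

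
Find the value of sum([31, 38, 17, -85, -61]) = -60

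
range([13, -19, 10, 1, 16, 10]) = 35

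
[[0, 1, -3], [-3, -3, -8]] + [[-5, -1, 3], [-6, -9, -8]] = [[-5, 0, 0], [-9, -12, -16]]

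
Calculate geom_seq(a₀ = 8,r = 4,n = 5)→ a_0 = 8*4^0 = 8
a_1 = 8*4^1 = 32
a_2 = 8*4^2 = 128
...
= [8, 32, 128, 512, 2048]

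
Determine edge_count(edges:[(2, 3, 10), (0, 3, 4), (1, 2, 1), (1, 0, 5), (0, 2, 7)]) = 5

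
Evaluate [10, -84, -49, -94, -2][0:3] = [10, -84, -49]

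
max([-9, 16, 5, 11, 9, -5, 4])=16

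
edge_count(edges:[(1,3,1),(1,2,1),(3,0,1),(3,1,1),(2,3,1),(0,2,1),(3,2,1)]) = 7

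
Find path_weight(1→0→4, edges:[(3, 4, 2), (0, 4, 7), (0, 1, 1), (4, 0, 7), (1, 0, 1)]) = 8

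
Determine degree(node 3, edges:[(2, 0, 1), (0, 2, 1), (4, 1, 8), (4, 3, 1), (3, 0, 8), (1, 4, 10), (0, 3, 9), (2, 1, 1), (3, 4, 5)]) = 4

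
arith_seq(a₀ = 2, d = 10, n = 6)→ a_0 = 2 + 0*10 = 2
a_1 = 2 + 1*10 = 12
a_2 = 2 + 2*10 = 22
...
= [2, 12, 22, 32, 42, 52]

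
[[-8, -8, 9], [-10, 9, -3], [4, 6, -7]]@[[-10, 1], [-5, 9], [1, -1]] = [[129, -89], [52, 74], [-77, 65]]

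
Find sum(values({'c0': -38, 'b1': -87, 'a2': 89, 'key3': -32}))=(-38) + (-87) + 89 + (-32)
= -68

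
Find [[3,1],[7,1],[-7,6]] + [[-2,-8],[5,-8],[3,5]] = [[1, -7], [12, -7], [-4, 11]]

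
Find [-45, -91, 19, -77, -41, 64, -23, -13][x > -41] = keep x where x > -41: -45✗, -91✗, 19✓, -77✗, -41✗, 64✓, -23✓, -13✓
= [19, 64, -23, -13]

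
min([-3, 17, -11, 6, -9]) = -11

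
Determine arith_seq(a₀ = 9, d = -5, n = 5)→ a_0 = 9 + 0*-5 = 9
a_1 = 9 + 1*-5 = 4
a_2 = 9 + 2*-5 = -1
...
= [9, 4, -1, -6, -11]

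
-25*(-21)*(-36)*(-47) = 888300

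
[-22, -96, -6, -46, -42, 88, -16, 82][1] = -96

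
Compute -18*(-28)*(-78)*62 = -2437344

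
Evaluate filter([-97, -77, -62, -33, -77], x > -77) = [-62, -33]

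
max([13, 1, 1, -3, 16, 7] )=16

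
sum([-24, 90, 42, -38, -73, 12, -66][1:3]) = 132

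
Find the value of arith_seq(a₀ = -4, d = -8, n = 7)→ a_0 = -4 + 0*-8 = -4
a_1 = -4 + 1*-8 = -12
a_2 = -4 + 2*-8 = -20
...
= [-4, -12, -20, -28, -36, -44, -52]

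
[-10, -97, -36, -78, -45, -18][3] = -78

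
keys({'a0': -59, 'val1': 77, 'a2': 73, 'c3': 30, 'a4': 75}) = ['a0', 'val1', 'a2', 'c3', 'a4']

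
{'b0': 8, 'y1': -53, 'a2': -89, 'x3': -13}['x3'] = -13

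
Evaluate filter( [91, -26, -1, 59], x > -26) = [91, -1, 59]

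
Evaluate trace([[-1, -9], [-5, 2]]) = diagonal: (-1) + 2
= 1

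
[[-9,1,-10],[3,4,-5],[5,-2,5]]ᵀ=[[-9, 3, 5], [1, 4, -2], [-10, -5, 5]]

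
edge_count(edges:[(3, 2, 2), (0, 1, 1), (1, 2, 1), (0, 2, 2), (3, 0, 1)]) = 5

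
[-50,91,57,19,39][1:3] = [91, 57]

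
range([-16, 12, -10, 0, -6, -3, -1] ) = 28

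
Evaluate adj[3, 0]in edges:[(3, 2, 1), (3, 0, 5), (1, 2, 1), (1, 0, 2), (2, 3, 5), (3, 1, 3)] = 5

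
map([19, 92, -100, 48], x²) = (19)²=361, (92)²=8464, (-100)²=10000, (48)²=2304
= [361, 8464, 10000, 2304]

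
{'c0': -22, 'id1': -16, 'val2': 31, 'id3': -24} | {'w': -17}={'c0': -22, 'id1': -16, 'val2': 31, 'id3': -24, 'w': -17}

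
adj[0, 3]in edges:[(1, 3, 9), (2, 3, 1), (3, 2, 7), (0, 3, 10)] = 10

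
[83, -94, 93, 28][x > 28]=[83, 93]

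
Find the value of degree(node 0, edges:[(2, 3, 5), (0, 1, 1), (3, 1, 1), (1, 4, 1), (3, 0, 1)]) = 2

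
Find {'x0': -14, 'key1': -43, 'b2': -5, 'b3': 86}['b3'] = 86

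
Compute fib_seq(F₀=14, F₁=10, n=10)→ F_2 = F_1 + F_0 = 24
F_3 = F_2 + F_1 = 34
F_4 = F_3 + F_2 = 58
...
= [14, 10, 24, 34, 58, 92, 150, 242, 392, 634]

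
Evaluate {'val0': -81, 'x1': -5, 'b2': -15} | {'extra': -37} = {'val0': -81, 'x1': -5, 'b2': -15, 'extra': -37}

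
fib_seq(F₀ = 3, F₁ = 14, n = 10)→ [3, 14, 17, 31, 48, 79, 127, 206, 333, 539]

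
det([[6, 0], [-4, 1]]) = (6)*(1) - (0)*(-4)
= 6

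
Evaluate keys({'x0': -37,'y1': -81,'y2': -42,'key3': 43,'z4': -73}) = ['x0', 'y1', 'y2', 'key3', 'z4']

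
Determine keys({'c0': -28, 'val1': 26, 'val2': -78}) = ['c0', 'val1', 'val2']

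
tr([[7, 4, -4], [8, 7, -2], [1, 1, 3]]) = 17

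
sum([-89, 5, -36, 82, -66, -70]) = (-89) + 5 + (-36) + 82 + (-66) + (-70)
= -174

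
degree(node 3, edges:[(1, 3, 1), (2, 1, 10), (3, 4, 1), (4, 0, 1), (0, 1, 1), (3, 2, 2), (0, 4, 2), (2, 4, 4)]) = incident: (1,3), (3,4), (3,2)
= 3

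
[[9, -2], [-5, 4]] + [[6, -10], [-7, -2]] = [[15, -12], [-12, 2]]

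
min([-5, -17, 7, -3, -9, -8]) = -17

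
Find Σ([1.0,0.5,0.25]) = 1.0 + 0.5 + 0.25
= 1.75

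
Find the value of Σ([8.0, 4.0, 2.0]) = 14.0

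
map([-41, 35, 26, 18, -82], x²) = [1681, 1225, 676, 324, 6724]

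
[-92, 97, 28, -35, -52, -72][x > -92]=keep x where x > -92: -92✗, 97✓, 28✓, -35✓, -52✓, -72✓
= [97, 28, -35, -52, -72]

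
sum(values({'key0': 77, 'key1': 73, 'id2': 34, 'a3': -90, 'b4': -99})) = -5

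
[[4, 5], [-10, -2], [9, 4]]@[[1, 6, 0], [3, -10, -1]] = [[19, -26, -5], [-16, -40, 2], [21, 14, -4]]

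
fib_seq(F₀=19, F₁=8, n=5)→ [19, 8, 27, 35, 62]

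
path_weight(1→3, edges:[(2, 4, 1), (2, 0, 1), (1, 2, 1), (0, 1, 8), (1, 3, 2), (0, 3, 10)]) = w(1→3)=2
= 2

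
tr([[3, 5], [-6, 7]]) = diagonal: 3 + 7
= 10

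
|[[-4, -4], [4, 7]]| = -12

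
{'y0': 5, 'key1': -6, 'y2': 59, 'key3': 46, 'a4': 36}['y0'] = 5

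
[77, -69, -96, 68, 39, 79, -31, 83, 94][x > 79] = keep x where x > 79: 77✗, -69✗, -96✗, 68✗, 39✗, 79✗, -31✗, 83✓, 94✓
= [83, 94]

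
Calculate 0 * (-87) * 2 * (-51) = 0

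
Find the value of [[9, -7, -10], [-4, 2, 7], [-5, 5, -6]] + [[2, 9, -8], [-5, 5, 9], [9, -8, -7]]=[[11, 2, -18], [-9, 7, 16], [4, -3, -13]]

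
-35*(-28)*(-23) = -22540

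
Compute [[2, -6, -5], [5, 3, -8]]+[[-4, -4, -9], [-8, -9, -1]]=[[-2, -10, -14], [-3, -6, -9]]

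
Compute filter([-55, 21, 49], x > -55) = keep x where x > -55: -55✗, 21✓, 49✓
= [21, 49]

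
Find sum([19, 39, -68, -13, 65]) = 19 + 39 + (-68) + (-13) + 65
= 42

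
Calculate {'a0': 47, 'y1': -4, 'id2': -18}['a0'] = 47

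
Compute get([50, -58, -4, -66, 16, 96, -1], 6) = -1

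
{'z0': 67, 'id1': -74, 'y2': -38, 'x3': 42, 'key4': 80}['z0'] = 67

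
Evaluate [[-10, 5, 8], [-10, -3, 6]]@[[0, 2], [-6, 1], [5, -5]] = C[0][0] = (-10)*(0) + (5)*(-6) + (8)*(5) = 10
C[0][1] = (-10)*(2) + (5)*(1) + (8)*(-5) = -55
C[1][0] = (-10)*(0) + (-3)*(-6) + (6)*(5) = 48
C[1][1] = (-10)*(2) + (-3)*(1) + (6)*(-5) = -53
= [[10, -55], [48, -53]]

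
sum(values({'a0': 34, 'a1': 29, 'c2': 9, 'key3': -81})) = 34 + 29 + 9 + (-81)
= -9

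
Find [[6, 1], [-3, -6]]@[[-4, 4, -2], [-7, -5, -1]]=C[0][0] = (6)*(-4) + (1)*(-7) = -31
C[0][1] = (6)*(4) + (1)*(-5) = 19
C[0][2] = (6)*(-2) + (1)*(-1) = -13
C[1][0] = (-3)*(-4) + (-6)*(-7) = 54
C[1][1] = (-3)*(4) + (-6)*(-5) = 18
C[1][2] = (-3)*(-2) + (-6)*(-1) = 12
= [[-31, 19, -13], [54, 18, 12]]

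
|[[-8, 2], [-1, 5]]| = (-8)*(5) - (2)*(-1)
= -38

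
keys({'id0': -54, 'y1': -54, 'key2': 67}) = ['id0', 'y1', 'key2']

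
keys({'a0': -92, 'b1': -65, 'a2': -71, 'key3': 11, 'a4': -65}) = ['a0', 'b1', 'a2', 'key3', 'a4']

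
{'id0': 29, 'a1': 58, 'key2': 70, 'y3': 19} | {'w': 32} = {'id0': 29, 'a1': 58, 'key2': 70, 'y3': 19, 'w': 32}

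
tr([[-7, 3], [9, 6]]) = -1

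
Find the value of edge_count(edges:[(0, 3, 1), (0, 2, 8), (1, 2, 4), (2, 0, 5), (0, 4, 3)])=5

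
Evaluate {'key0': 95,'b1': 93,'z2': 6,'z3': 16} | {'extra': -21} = {'key0': 95, 'b1': 93, 'z2': 6, 'z3': 16, 'extra': -21}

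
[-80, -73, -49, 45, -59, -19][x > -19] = keep x where x > -19: -80✗, -73✗, -49✗, 45✓, -59✗, -19✗
= [45]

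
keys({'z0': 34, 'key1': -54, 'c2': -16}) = ['z0', 'key1', 'c2']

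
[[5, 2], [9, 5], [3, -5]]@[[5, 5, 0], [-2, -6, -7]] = C[0][0] = (5)*(5) + (2)*(-2) = 21
C[0][1] = (5)*(5) + (2)*(-6) = 13
C[0][2] = (5)*(0) + (2)*(-7) = -14
C[1][0] = (9)*(5) + (5)*(-2) = 35
C[1][1] = (9)*(5) + (5)*(-6) = 15
C[1][2] = (9)*(0) + (5)*(-7) = -35
... (3 more cells)
= [[21, 13, -14], [35, 15, -35], [25, 45, 35]]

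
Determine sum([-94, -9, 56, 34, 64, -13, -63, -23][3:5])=slice → [34, 64]
34 + 64
= 98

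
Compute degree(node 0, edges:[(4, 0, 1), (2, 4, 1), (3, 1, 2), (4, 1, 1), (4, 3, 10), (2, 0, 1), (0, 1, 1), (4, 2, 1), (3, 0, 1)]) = incident: (4,0), (2,0), (0,1), (3,0)
= 4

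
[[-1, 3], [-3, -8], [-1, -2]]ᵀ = [[-1, -3, -1], [3, -8, -2]]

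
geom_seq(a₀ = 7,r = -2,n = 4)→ [7, -14, 28, -56]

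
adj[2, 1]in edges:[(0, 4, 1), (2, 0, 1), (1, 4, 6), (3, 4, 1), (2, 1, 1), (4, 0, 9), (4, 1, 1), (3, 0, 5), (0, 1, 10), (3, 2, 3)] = 1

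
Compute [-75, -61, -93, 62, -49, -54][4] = -49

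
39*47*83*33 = 5020587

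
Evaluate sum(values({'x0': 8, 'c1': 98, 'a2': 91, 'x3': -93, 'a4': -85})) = 19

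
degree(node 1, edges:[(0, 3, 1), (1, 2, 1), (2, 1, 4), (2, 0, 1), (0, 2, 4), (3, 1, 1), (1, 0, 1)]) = incident: (1,2), (2,1), (3,1), (1,0)
= 4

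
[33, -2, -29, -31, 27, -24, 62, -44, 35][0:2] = [33, -2]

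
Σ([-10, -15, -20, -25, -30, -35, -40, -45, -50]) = (-10) + (-15) + (-20) + (-25) + (-30) + (-35) + (-40) + (-45) + (-50)
= -270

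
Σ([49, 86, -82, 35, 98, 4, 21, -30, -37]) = 144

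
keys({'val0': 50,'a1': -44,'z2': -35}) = ['val0', 'a1', 'z2']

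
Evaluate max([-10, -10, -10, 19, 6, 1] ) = 19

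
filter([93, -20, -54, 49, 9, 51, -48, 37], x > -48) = keep x where x > -48: 93✓, -20✓, -54✗, 49✓, 9✓, 51✓, -48✗, 37✓
= [93, -20, 49, 9, 51, 37]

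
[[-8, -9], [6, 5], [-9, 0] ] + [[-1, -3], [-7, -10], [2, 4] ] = [[-9, -12], [-1, -5], [-7, 4]]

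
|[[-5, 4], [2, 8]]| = (-5)*(8) - (4)*(2)
= -48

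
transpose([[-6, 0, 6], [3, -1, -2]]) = [[-6, 3], [0, -1], [6, -2]]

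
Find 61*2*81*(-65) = -642330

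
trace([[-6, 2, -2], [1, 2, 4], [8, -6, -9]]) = diagonal: (-6) + 2 + (-9)
= -13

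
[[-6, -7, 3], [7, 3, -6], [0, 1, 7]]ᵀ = [[-6, 7, 0], [-7, 3, 1], [3, -6, 7]]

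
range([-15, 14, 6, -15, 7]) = 29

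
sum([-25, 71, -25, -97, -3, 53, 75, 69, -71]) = (-25) + 71 + (-25) + (-97) + (-3) + 53 + 75 + 69 + (-71)
= 47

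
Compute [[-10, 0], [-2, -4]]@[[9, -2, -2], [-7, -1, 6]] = [[-90, 20, 20], [10, 8, -20]]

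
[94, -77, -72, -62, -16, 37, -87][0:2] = [94, -77]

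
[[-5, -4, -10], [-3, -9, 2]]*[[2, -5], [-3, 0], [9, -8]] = C[0][0] = (-5)*(2) + (-4)*(-3) + (-10)*(9) = -88
C[0][1] = (-5)*(-5) + (-4)*(0) + (-10)*(-8) = 105
C[1][0] = (-3)*(2) + (-9)*(-3) + (2)*(9) = 39
C[1][1] = (-3)*(-5) + (-9)*(0) + (2)*(-8) = -1
= [[-88, 105], [39, -1]]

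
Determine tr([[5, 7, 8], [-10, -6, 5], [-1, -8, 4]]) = diagonal: 5 + (-6) + 4
= 3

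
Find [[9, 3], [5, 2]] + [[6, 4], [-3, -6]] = [[15, 7], [2, -4]]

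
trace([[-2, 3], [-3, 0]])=diagonal: (-2) + 0
= -2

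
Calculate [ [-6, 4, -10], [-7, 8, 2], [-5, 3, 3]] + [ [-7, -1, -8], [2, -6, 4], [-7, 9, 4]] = [[-13, 3, -18], [-5, 2, 6], [-12, 12, 7]]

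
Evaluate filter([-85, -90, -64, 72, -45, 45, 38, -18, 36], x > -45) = [72, 45, 38, -18, 36]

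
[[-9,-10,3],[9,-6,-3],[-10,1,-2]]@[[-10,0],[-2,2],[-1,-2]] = [[107, -26], [-75, -6], [100, 6]]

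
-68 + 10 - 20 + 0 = -78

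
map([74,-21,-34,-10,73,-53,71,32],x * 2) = [148, -42, -68, -20, 146, -106, 142, 64]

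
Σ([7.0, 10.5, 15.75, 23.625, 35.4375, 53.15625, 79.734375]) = 225.203125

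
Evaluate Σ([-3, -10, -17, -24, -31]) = (-3) + (-10) + (-17) + (-24) + (-31)
= -85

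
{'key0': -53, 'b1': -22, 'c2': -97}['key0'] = -53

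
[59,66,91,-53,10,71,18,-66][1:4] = [66, 91, -53]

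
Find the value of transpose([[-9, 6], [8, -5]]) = [[-9, 8], [6, -5]]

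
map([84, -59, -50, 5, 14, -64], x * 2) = [168, -118, -100, 10, 28, -128]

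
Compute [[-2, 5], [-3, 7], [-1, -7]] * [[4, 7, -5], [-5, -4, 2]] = [[-33, -34, 20], [-47, -49, 29], [31, 21, -9]]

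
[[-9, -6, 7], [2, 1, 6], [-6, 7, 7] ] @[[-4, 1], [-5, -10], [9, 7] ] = [[129, 100], [41, 34], [52, -27]]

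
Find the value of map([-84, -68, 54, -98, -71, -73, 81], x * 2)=-84*2=-168, -68*2=-136, 54*2=108, -98*2=-196, -71*2=-142, -73*2=-146, 81*2=162
= [-168, -136, 108, -196, -142, -146, 162]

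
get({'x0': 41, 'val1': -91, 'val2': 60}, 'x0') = 41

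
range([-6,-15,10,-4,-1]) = 25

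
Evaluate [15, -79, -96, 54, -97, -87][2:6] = [-96, 54, -97, -87]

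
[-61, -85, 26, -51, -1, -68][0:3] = [-61, -85, 26]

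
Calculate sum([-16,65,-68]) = -19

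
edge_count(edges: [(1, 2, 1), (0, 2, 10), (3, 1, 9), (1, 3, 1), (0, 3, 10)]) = 5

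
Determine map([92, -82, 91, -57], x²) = (92)²=8464, (-82)²=6724, (91)²=8281, (-57)²=3249
= [8464, 6724, 8281, 3249]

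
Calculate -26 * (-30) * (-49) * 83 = -3172260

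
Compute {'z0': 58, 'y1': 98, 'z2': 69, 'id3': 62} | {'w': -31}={'z0': 58, 'y1': 98, 'z2': 69, 'id3': 62, 'w': -31}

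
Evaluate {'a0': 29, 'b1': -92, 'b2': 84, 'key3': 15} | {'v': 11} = {'a0': 29, 'b1': -92, 'b2': 84, 'key3': 15, 'v': 11}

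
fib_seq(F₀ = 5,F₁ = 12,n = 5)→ [5, 12, 17, 29, 46]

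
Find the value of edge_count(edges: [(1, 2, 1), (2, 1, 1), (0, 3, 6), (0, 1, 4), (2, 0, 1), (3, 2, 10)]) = 6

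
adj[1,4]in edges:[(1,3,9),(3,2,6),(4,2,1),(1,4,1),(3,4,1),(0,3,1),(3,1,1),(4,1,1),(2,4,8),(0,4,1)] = 1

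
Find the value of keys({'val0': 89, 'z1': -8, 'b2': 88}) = ['val0', 'z1', 'b2']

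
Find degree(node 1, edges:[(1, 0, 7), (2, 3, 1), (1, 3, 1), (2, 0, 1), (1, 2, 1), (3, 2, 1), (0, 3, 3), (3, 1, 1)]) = incident: (1,0), (1,3), (1,2), (3,1)
= 4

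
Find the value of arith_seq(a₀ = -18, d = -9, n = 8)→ a_0 = -18 + 0*-9 = -18
a_1 = -18 + 1*-9 = -27
a_2 = -18 + 2*-9 = -36
...
= [-18, -27, -36, -45, -54, -63, -72, -81]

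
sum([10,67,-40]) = 37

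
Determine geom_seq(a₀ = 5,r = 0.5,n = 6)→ a_0 = 5*0.5^0 = 5.0
a_1 = 5*0.5^1 = 2.5
a_2 = 5*0.5^2 = 1.25
...
= [5.0, 2.5, 1.25, 0.625, 0.3125, 0.15625]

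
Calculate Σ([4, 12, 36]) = 52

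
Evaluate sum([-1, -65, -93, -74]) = -233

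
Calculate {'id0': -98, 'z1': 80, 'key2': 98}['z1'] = 80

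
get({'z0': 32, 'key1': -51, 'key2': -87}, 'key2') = -87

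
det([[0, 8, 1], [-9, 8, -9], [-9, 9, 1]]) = (1)*(0)*det([[8, -9], [9, 1]]) + (-1)*(8)*det([[-9, -9], [-9, 1]]) + (1)*(1)*det([[-9, 8], [-9, 9]])
= 0 + 720 + -9
= 711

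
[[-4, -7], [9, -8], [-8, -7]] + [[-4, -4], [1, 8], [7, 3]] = [[-8, -11], [10, 0], [-1, -4]]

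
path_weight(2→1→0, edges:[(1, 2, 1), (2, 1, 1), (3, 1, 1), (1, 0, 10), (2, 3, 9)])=w(2→1)=1 + w(1→0)=10
= 11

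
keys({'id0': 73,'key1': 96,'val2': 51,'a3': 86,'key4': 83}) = ['id0', 'key1', 'val2', 'a3', 'key4']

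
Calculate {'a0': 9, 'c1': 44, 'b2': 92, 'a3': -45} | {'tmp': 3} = {'a0': 9, 'c1': 44, 'b2': 92, 'a3': -45, 'tmp': 3}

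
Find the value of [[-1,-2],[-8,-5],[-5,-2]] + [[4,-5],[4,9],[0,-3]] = [[3, -7], [-4, 4], [-5, -5]]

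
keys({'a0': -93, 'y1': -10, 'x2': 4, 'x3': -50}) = ['a0', 'y1', 'x2', 'x3']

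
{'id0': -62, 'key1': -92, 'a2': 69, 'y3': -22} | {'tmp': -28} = {'id0': -62, 'key1': -92, 'a2': 69, 'y3': -22, 'tmp': -28}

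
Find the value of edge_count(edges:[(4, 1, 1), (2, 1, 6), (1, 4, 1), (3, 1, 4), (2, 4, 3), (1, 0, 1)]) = 6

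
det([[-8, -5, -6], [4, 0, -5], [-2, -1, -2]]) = (1)*(-8)*det([[0, -5], [-1, -2]]) + (-1)*(-5)*det([[4, -5], [-2, -2]]) + (1)*(-6)*det([[4, 0], [-2, -1]])
= 40 + -90 + 24
= -26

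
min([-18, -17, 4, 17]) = -18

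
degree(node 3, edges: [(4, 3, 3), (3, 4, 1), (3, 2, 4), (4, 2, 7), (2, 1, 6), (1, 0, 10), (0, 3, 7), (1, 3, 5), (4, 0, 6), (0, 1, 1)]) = incident: (4,3), (3,4), (3,2), (0,3), (1,3)
= 5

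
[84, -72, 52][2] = 52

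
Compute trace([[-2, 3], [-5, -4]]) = -6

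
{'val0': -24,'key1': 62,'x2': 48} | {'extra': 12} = {'val0': -24, 'key1': 62, 'x2': 48, 'extra': 12}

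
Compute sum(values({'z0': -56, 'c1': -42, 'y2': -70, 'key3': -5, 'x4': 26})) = (-56) + (-42) + (-70) + (-5) + 26
= -147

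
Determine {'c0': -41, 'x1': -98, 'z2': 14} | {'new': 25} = {'c0': -41, 'x1': -98, 'z2': 14, 'new': 25}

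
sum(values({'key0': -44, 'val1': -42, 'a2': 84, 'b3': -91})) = (-44) + (-42) + 84 + (-91)
= -93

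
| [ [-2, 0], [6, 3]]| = (-2)*(3) - (0)*(6)
= -6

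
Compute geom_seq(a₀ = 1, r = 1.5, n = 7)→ a_0 = 1*1.5^0 = 1.0
a_1 = 1*1.5^1 = 1.5
a_2 = 1*1.5^2 = 2.25
...
= [1.0, 1.5, 2.25, 3.375, 5.0625, 7.59375, 11.390625]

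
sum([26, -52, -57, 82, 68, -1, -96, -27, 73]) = 16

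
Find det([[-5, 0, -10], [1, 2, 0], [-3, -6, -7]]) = 70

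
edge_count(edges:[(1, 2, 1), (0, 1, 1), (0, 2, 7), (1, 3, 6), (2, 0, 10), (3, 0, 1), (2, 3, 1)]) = 7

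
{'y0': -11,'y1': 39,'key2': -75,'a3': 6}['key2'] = -75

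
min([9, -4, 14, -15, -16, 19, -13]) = -16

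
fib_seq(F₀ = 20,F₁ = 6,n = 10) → F_2 = F_1 + F_0 = 26
F_3 = F_2 + F_1 = 32
F_4 = F_3 + F_2 = 58
...
= [20, 6, 26, 32, 58, 90, 148, 238, 386, 624]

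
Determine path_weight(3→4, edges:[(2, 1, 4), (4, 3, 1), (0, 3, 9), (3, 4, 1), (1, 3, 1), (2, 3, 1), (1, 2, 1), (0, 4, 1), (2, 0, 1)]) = w(3→4)=1
= 1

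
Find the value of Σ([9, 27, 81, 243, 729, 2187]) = 3276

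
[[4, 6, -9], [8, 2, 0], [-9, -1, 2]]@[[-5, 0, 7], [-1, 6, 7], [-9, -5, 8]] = [[55, 81, -2], [-42, 12, 70], [28, -16, -54]]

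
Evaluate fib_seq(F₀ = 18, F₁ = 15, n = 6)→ F_2 = F_1 + F_0 = 33
F_3 = F_2 + F_1 = 48
F_4 = F_3 + F_2 = 81
...
= [18, 15, 33, 48, 81, 129]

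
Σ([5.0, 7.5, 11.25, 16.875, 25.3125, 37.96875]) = 5.0 + 7.5 + 11.25 + 16.875 + 25.3125 + 37.96875
= 103.90625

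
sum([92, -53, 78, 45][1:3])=slice → [-53, 78]
(-53) + 78
= 25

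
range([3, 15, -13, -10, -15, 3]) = 30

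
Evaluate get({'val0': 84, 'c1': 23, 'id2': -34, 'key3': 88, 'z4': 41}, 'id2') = -34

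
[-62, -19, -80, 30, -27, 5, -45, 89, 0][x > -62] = [-19, 30, -27, 5, -45, 89, 0]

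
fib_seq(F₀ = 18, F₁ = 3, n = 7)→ [18, 3, 21, 24, 45, 69, 114]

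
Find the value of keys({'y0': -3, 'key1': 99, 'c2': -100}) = ['y0', 'key1', 'c2']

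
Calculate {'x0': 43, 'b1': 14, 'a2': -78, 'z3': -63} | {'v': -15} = {'x0': 43, 'b1': 14, 'a2': -78, 'z3': -63, 'v': -15}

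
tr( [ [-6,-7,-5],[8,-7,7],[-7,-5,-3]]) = -16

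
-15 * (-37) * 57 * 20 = 632700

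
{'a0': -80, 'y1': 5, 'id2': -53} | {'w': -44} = {'a0': -80, 'y1': 5, 'id2': -53, 'w': -44}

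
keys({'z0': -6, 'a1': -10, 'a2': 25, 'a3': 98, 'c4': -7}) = ['z0', 'a1', 'a2', 'a3', 'c4']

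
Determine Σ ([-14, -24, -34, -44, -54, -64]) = (-14) + (-24) + (-34) + (-44) + (-54) + (-64)
= -234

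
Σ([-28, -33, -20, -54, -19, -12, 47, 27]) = -92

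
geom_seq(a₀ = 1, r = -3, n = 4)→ a_0 = 1*(-3)^0 = 1
a_1 = 1*(-3)^1 = -3
a_2 = 1*(-3)^2 = 9
...
= [1, -3, 9, -27]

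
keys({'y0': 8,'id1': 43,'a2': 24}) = ['y0', 'id1', 'a2']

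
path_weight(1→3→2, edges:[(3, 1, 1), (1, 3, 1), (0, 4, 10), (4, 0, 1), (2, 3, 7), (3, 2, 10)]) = w(1→3)=1 + w(3→2)=10
= 11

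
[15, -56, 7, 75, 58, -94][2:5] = [7, 75, 58]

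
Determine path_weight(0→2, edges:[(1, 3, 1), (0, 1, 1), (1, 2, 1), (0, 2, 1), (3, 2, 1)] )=w(0→2)=1
= 1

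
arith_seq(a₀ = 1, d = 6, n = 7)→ a_0 = 1 + 0*6 = 1
a_1 = 1 + 1*6 = 7
a_2 = 1 + 2*6 = 13
...
= [1, 7, 13, 19, 25, 31, 37]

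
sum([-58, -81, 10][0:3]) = -129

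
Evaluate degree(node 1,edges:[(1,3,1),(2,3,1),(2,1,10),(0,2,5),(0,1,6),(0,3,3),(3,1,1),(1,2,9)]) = 5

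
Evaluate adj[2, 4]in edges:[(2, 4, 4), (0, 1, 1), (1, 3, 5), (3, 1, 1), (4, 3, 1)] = 4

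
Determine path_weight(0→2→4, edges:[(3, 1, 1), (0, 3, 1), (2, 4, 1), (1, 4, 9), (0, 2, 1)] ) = w(0→2)=1 + w(2→4)=1
= 2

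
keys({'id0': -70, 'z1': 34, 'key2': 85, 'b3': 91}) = ['id0', 'z1', 'key2', 'b3']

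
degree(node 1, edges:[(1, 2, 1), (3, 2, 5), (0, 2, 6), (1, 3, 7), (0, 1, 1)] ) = incident: (1,2), (1,3), (0,1)
= 3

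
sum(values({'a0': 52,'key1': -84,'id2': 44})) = 12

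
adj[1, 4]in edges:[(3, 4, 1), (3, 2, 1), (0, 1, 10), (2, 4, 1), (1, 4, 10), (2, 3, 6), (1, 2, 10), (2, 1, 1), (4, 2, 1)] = 10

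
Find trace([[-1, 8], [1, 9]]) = diagonal: (-1) + 9
= 8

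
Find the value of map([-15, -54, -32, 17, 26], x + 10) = [-5, -44, -22, 27, 36]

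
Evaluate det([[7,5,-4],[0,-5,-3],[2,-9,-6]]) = -49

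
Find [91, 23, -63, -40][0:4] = [91, 23, -63, -40]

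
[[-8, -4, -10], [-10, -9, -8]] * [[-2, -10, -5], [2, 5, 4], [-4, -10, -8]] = [[48, 160, 104], [34, 135, 78]]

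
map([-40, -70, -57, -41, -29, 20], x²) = (-40)²=1600, (-70)²=4900, (-57)²=3249, (-41)²=1681, (-29)²=841, (20)²=400
= [1600, 4900, 3249, 1681, 841, 400]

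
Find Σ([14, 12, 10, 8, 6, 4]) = 54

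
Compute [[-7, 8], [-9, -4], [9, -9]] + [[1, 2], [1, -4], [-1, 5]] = [[-6, 10], [-8, -8], [8, -4]]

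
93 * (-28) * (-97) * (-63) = -15913044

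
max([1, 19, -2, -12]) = 19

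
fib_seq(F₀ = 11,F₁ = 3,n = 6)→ [11, 3, 14, 17, 31, 48]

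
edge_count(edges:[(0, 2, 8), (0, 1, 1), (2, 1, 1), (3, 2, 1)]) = 4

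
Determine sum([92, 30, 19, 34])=92 + 30 + 19 + 34
= 175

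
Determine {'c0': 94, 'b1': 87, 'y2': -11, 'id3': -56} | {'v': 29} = {'c0': 94, 'b1': 87, 'y2': -11, 'id3': -56, 'v': 29}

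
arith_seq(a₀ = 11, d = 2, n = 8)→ [11, 13, 15, 17, 19, 21, 23, 25]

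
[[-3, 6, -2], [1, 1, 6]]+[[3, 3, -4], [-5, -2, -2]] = [[0, 9, -6], [-4, -1, 4]]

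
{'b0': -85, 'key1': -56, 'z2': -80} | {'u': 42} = {'b0': -85, 'key1': -56, 'z2': -80, 'u': 42}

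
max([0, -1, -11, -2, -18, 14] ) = 14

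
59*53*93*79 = 22974069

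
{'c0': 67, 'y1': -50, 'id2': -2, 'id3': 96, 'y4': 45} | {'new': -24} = {'c0': 67, 'y1': -50, 'id2': -2, 'id3': 96, 'y4': 45, 'new': -24}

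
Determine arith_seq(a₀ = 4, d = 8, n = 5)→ [4, 12, 20, 28, 36]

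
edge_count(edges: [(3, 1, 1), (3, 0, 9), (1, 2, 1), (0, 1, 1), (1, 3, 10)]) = 5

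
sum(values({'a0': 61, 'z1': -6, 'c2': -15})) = 61 + (-6) + (-15)
= 40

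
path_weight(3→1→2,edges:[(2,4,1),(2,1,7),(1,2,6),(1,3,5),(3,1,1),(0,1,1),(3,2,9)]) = 7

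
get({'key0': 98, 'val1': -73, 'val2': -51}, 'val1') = -73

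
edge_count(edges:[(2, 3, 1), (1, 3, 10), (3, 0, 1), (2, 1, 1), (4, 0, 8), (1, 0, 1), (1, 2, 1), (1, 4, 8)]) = 8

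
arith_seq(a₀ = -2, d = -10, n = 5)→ [-2, -12, -22, -32, -42]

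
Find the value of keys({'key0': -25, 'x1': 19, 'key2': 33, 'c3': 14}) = ['key0', 'x1', 'key2', 'c3']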